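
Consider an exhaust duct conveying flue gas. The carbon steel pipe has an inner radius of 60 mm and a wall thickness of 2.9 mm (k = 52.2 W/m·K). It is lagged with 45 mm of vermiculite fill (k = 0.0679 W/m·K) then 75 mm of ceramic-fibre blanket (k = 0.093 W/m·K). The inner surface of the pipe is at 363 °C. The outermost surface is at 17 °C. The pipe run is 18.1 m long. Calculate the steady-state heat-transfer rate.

Treating each annulus and film as a series resistance:
R_carbon steel pipe wall = ln(62.9/60)/(2π×52.2×18.1) = 7.951×10^-6 K/W
R_vermiculite fill = ln(107.9/62.9)/(2π×0.0679×18.1) = 0.06989 K/W
R_ceramic-fibre blanket = ln(182.9/107.9)/(2π×0.093×18.1) = 0.0499 K/W
R_total = 0.1198 K/W
Q = ΔT/R_total = 346/0.1198

Q ≈ 2890 W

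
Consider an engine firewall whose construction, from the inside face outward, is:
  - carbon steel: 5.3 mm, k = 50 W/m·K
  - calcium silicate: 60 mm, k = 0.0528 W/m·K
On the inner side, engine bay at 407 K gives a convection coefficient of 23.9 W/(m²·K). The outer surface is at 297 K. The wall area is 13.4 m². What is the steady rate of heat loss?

Treating each layer as a thermal resistance in series:
R_inner film = 1/(h_i·A) = 1/(23.9×13.4) = 0.003122 K/W
R_carbon steel = L/(kA) = 0.0053/(50×13.4) = 7.91×10^-6 K/W
R_calcium silicate = L/(kA) = 0.06/(0.0528×13.4) = 0.0848 K/W
R_total = 0.08793 K/W
Q = ΔT / R_total = 110 / 0.08793

Q ≈ 1250 W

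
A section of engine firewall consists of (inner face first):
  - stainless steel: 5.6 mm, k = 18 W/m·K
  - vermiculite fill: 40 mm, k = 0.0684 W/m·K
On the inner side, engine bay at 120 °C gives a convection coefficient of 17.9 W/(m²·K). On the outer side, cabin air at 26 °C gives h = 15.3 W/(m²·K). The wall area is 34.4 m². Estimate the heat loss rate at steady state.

Q ≈ 4580 W

Series thermal resistances:
R_inner film = 1/(h_i·A) = 1/(17.9×34.4) = 0.001624 K/W
R_stainless steel = L/(kA) = 0.0056/(18×34.4) = 9.044×10^-6 K/W
R_vermiculite fill = L/(kA) = 0.04/(0.0684×34.4) = 0.017 K/W
R_outer film = 1/(h_o·A) = 1/(15.3×34.4) = 0.0019 K/W
R_total = 0.02053 K/W
Q = ΔT / R_total = 94 / 0.02053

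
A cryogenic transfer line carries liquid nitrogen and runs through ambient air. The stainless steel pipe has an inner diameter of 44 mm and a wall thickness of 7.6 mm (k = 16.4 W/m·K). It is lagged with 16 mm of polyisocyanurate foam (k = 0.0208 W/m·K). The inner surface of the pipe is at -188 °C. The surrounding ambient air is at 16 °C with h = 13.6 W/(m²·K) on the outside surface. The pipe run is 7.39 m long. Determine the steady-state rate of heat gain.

Q ≈ 423 W

Per-layer cylindrical resistances, series-summed:
R_stainless steel pipe wall = ln(29.6/22)/(2π×16.4×7.39) = 3.897×10^-4 K/W
R_polyisocyanurate foam = ln(45.6/29.6)/(2π×0.0208×7.39) = 0.4474 K/W
R_outer film = 1/(h_o·2πr_oL) = 1/(13.6×2π×0.0456×7.39) = 0.03473 K/W
R_total = 0.4826 K/W
Q = ΔT/R_total = 204/0.4826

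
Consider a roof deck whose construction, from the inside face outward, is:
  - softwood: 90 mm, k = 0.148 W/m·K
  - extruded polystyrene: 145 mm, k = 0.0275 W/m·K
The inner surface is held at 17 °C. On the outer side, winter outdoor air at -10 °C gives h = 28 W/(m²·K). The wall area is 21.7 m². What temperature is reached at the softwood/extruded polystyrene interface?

T ≈ 14.2 °C

Using the resistance-network approach (series):
R_softwood = L/(kA) = 0.09/(0.148×21.7) = 0.02802 K/W
R_extruded polystyrene = L/(kA) = 0.145/(0.0275×21.7) = 0.243 K/W
R_outer film = 1/(h_o·A) = 1/(28×21.7) = 0.001646 K/W
R_total = 0.2727 K/W;  Q = ΔT/R_total = 27/0.2727 = 99.03 W
T_interface = T_inner − Q·ΣR(inner→interface) = 17 − 99×0.02802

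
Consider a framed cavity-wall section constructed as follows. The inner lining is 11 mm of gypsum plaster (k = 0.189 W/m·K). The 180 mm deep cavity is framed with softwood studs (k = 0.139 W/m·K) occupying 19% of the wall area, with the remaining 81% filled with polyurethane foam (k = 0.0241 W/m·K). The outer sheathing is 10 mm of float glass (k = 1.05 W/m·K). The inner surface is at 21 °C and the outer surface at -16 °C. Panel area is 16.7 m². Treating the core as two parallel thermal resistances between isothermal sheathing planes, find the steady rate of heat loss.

Q ≈ 155 W

Sheathing layers in series; stud and cavity paths in parallel between them.
R_inner = 0.011/(0.189×16.7) = 0.003485 K/W
R_stud  = 0.18/(0.139×0.19×16.7) = 0.4081 K/W
R_cav   = 0.18/(0.0241×0.81×16.7) = 0.5521 K/W
1/R_core = 1/R_stud + 1/R_cav → R_core = 0.2347 K/W
R_outer = 0.01/(1.05×16.7) = 5.703×10^-4 K/W
R_total = 0.2387 K/W
Q = ΔT/R_total = 37/0.2387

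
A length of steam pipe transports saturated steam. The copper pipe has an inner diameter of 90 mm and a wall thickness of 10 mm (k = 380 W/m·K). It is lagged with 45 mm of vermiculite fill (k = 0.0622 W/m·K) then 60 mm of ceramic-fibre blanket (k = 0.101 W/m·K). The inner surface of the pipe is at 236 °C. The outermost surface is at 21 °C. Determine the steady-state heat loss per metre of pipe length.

Cylindrical conduction, so R = ln(r₂/r₁)/(2πkL) per layer, in series:
R_copper pipe wall = ln(55/45)/(2π×380×1) = 8.405×10^-5 K/W
R_vermiculite fill = ln(100/55)/(2π×0.0622×1) = 1.53 K/W
R_ceramic-fibre blanket = ln(160/100)/(2π×0.101×1) = 0.7406 K/W
R_total = 2.27 K/W
Q = ΔT/R_total = 215/2.27

q′ ≈ 94.7 W/m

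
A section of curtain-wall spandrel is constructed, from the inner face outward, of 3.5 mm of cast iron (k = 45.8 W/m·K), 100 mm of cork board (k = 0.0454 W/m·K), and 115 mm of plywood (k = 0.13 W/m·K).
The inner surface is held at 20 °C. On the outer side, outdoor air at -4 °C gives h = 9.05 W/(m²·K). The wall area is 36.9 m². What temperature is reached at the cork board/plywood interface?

Using the resistance-network approach (series):
R_cast iron = L/(kA) = 0.0035/(45.8×36.9) = 2.071×10^-6 K/W
R_cork board = L/(kA) = 0.1/(0.0454×36.9) = 0.05969 K/W
R_plywood = L/(kA) = 0.115/(0.13×36.9) = 0.02397 K/W
R_outer film = 1/(h_o·A) = 1/(9.05×36.9) = 0.002995 K/W
R_total = 0.08666 K/W;  Q = ΔT/R_total = 24/0.08666 = 276.9 W
T_interface = T_inner − Q·ΣR(inner→interface) = 20 − 277×0.05969

T ≈ 3.47 °C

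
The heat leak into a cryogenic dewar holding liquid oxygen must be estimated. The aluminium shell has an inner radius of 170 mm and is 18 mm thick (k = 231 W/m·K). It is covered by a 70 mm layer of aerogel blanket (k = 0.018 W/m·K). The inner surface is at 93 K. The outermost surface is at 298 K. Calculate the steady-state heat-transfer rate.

Q ≈ 32.1 W

Each spherical layer contributes R = (1/r_i − 1/r_o)/(4πk):
R_aluminium shell = (1/0.17 − 1/0.188)/(4π×231) = 1.94×10^-4 K/W
R_aerogel blanket = (1/0.188 − 1/0.258)/(4π×0.018) = 6.38 K/W
R_total = 6.38 K/W
Q = ΔT/R_total = 205/6.38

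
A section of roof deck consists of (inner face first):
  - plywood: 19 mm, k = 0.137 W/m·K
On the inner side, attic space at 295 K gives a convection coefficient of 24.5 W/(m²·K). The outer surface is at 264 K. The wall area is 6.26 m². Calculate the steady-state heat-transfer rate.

Thermal resistances in series:
R_inner film = 1/(h_i·A) = 1/(24.5×6.26) = 0.00652 K/W
R_plywood = L/(kA) = 0.019/(0.137×6.26) = 0.02215 K/W
R_total = 0.02867 K/W
Q = ΔT / R_total = 31 / 0.02867

Q ≈ 1080 W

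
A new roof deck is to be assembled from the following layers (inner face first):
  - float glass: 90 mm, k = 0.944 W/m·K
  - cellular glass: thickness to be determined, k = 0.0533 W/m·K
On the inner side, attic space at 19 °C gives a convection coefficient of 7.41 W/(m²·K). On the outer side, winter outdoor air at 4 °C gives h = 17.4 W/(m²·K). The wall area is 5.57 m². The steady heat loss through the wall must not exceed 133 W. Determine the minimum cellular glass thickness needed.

L ≈ 18.1 mm

Series thermal resistances:
R_inner film = 1/(h_i·A) = 1/(7.41×5.57) = 0.02423 K/W
R_float glass = L/(kA) = 0.09/(0.944×5.57) = 0.01712 K/W
R_outer film = 1/(h_o·A) = 1/(17.4×5.57) = 0.01032 K/W
Sum of the known resistances R_other = 0.05166 K/W
Required total resistance R_tot = ΔT/Q_allow = 15/133 = 0.1128 K/W
R_cellular glass = R_tot − R_other = 0.06112 K/W
L = R·k·A = 0.06112×0.0533×5.57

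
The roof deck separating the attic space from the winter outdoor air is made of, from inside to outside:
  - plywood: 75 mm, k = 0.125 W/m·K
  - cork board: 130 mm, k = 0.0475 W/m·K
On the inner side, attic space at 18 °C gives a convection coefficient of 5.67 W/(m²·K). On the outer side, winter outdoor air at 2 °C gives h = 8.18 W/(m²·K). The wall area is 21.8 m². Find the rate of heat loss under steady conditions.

Model the wall as resistances in series:
R_inner film = 1/(h_i·A) = 1/(5.67×21.8) = 0.00809 K/W
R_plywood = L/(kA) = 0.075/(0.125×21.8) = 0.02752 K/W
R_cork board = L/(kA) = 0.13/(0.0475×21.8) = 0.1255 K/W
R_outer film = 1/(h_o·A) = 1/(8.18×21.8) = 0.005608 K/W
R_total = 0.1668 K/W
Q = ΔT / R_total = 16 / 0.1668

Q ≈ 95.9 W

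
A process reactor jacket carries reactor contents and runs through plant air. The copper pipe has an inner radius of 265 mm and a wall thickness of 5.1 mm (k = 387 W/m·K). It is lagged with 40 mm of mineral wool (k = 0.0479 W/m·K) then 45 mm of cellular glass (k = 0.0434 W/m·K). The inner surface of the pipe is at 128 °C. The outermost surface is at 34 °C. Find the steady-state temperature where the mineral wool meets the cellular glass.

T ≈ 82.9 °C

Radial resistances (cylindrical: R_cond = ln(r_o/r_i)/(2πkL), R_conv = 1/(h·2πrL)):
R_copper pipe wall = ln(270.1/265)/(2π×387×1) = 7.839×10^-6 K/W
R_mineral wool = ln(310.1/270.1)/(2π×0.0479×1) = 0.4589 K/W
R_cellular glass = ln(355.1/310.1)/(2π×0.0434×1) = 0.4969 K/W
R_total = 0.9558 K/W
Q = ΔT/R_total = 94/0.9558
Q = 98.3 W/m
T_interface = T_inner − Q·ΣR(inner→interface) = 128 − 98.3×0.4589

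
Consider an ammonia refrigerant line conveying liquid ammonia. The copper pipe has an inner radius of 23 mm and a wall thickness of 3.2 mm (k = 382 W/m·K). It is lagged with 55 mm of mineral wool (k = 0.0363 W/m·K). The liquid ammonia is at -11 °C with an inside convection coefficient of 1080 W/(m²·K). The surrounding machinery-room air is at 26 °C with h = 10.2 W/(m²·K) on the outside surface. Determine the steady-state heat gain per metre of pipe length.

For a radial system each layer contributes R = ln(r_out/r_in)/(2πkL); films add R = 1/(hA).
R_inner film = 1/(h_i·2πr₁L) = 1/(1080×2π×0.023×1) = 0.006407 K/W
R_copper pipe wall = ln(26.2/23)/(2π×382×1) = 5.427×10^-5 K/W
R_mineral wool = ln(81.2/26.2)/(2π×0.0363×1) = 4.959 K/W
R_outer film = 1/(h_o·2πr_oL) = 1/(10.2×2π×0.0812×1) = 0.1922 K/W
R_total = 5.158 K/W
Q = ΔT/R_total = 37/5.158

q′ ≈ 7.17 W/m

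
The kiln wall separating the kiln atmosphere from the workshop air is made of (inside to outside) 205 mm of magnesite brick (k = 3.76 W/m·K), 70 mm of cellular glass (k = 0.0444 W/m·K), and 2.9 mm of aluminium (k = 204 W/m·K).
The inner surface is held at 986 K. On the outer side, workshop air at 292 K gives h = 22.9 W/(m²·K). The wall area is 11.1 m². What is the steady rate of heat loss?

Using the resistance-network approach (series):
R_magnesite brick = L/(kA) = 0.205/(3.76×11.1) = 0.004912 K/W
R_cellular glass = L/(kA) = 0.07/(0.0444×11.1) = 0.142 K/W
R_aluminium = L/(kA) = 0.0029/(204×11.1) = 1.281×10^-6 K/W
R_outer film = 1/(h_o·A) = 1/(22.9×11.1) = 0.003934 K/W
R_total = 0.1509 K/W
Q = ΔT / R_total = 694 / 0.1509

Q ≈ 4600 W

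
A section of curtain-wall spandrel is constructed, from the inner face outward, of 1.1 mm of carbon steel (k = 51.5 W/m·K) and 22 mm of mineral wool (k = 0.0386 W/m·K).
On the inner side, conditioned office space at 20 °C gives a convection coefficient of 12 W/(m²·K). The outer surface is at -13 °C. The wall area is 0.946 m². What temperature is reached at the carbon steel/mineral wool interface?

Using the resistance-network approach (series):
R_inner film = 1/(h_i·A) = 1/(12×0.946) = 0.08809 K/W
R_carbon steel = L/(kA) = 0.0011/(51.5×0.946) = 2.258×10^-5 K/W
R_mineral wool = L/(kA) = 0.022/(0.0386×0.946) = 0.6025 K/W
R_total = 0.6906 K/W;  Q = ΔT/R_total = 33/0.6906 = 47.78 W
T_interface = T_inner − Q·ΣR(inner→interface) = 20 − 47.8×0.08811

T ≈ 15.8 °C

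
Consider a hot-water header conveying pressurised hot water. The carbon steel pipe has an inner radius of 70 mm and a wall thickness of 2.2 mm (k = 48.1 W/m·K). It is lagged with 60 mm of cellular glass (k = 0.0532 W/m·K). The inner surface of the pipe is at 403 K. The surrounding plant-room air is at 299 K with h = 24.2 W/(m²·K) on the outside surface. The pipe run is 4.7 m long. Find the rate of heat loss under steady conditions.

Q ≈ 263 W

Cylindrical conduction, so R = ln(r₂/r₁)/(2πkL) per layer, in series:
R_carbon steel pipe wall = ln(72.2/70)/(2π×48.1×4.7) = 2.179×10^-5 K/W
R_cellular glass = ln(132.2/72.2)/(2π×0.0532×4.7) = 0.385 K/W
R_outer film = 1/(h_o·2πr_oL) = 1/(24.2×2π×0.1322×4.7) = 0.01058 K/W
R_total = 0.3956 K/W
Q = ΔT/R_total = 104/0.3956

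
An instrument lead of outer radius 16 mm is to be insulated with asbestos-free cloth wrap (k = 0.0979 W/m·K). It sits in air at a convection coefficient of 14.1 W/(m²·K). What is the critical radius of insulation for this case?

r_cr ≈ 6.94 mm

For a cylinder r_cr = k/h = 0.0979/14.1
r_cr = 6.94 mm; since the bare radius (16 mm) is above r_cr, any added insulation will reduce heat loss.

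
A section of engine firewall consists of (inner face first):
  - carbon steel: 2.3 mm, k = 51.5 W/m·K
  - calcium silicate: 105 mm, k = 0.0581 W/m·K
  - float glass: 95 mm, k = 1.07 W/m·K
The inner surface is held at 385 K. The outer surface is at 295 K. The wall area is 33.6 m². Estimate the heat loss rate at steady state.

Q ≈ 1590 W

Thermal resistances in series:
R_carbon steel = L/(kA) = 0.0023/(51.5×33.6) = 1.329×10^-6 K/W
R_calcium silicate = L/(kA) = 0.105/(0.0581×33.6) = 0.05379 K/W
R_float glass = L/(kA) = 0.095/(1.07×33.6) = 0.002642 K/W
R_total = 0.05643 K/W
Q = ΔT / R_total = 90 / 0.05643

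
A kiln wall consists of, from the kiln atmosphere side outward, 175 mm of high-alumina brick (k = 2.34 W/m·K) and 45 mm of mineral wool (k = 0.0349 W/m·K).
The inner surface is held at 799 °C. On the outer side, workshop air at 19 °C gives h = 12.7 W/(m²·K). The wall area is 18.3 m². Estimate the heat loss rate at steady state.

Q ≈ 9890 W

Treating each layer as a thermal resistance in series:
R_high-alumina brick = L/(kA) = 0.175/(2.34×18.3) = 0.004087 K/W
R_mineral wool = L/(kA) = 0.045/(0.0349×18.3) = 0.07046 K/W
R_outer film = 1/(h_o·A) = 1/(12.7×18.3) = 0.004303 K/W
R_total = 0.07885 K/W
Q = ΔT / R_total = 780 / 0.07885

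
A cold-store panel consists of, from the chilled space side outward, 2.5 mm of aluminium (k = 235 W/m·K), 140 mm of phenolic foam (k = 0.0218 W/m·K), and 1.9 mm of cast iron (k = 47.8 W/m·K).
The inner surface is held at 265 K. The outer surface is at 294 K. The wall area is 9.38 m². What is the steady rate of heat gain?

Q ≈ 42.4 W

Thermal resistances in series:
R_aluminium = L/(kA) = 0.0025/(235×9.38) = 1.134×10^-6 K/W
R_phenolic foam = L/(kA) = 0.14/(0.0218×9.38) = 0.6847 K/W
R_cast iron = L/(kA) = 0.0019/(47.8×9.38) = 4.238×10^-6 K/W
R_total = 0.6847 K/W
Q = ΔT / R_total = 29 / 0.6847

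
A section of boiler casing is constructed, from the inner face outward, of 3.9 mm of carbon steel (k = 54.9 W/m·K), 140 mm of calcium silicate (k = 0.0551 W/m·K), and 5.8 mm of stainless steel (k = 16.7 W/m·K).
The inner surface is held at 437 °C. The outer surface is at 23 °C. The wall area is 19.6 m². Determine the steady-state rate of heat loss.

Q ≈ 3190 W

Series thermal resistances:
R_carbon steel = L/(kA) = 0.0039/(54.9×19.6) = 3.624×10^-6 K/W
R_calcium silicate = L/(kA) = 0.14/(0.0551×19.6) = 0.1296 K/W
R_stainless steel = L/(kA) = 0.0058/(16.7×19.6) = 1.772×10^-5 K/W
R_total = 0.1297 K/W
Q = ΔT / R_total = 414 / 0.1297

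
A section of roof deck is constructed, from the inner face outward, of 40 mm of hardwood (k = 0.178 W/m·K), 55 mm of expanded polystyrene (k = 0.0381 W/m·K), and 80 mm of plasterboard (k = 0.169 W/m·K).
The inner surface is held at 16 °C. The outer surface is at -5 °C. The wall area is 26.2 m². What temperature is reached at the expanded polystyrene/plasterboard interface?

T ≈ -0.358 °C

Model the wall as resistances in series:
R_hardwood = L/(kA) = 0.04/(0.178×26.2) = 0.008577 K/W
R_expanded polystyrene = L/(kA) = 0.055/(0.0381×26.2) = 0.0551 K/W
R_plasterboard = L/(kA) = 0.08/(0.169×26.2) = 0.01807 K/W
R_total = 0.08174 K/W;  Q = ΔT/R_total = 21/0.08174 = 256.9 W
T_interface = T_inner − Q·ΣR(inner→interface) = 16 − 257×0.06368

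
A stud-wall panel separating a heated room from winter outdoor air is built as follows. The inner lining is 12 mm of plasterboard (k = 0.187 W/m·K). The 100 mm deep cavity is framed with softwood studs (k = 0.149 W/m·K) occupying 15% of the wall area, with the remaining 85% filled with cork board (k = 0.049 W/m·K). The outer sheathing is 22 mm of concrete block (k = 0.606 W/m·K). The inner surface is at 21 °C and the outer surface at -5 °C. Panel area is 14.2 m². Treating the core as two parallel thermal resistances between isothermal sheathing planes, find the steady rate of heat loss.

Sheathing layers in series; stud and cavity paths in parallel between them.
R_inner = 0.012/(0.187×14.2) = 0.004519 K/W
R_stud  = 0.1/(0.149×0.15×14.2) = 0.3151 K/W
R_cav   = 0.1/(0.049×0.85×14.2) = 0.1691 K/W
1/R_core = 1/R_stud + 1/R_cav → R_core = 0.11 K/W
R_outer = 0.022/(0.606×14.2) = 0.002557 K/W
R_total = 0.1171 K/W
Q = ΔT/R_total = 26/0.1171

Q ≈ 222 W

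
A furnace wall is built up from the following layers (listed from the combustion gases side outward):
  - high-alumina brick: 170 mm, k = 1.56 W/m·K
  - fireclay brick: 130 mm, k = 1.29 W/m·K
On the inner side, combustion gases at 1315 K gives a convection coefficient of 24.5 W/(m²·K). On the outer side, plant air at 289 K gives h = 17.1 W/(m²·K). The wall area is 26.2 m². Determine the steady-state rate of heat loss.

Q ≈ 87000 W

Treating each layer as a thermal resistance in series:
R_inner film = 1/(h_i·A) = 1/(24.5×26.2) = 0.001558 K/W
R_high-alumina brick = L/(kA) = 0.17/(1.56×26.2) = 0.004159 K/W
R_fireclay brick = L/(kA) = 0.13/(1.29×26.2) = 0.003846 K/W
R_outer film = 1/(h_o·A) = 1/(17.1×26.2) = 0.002232 K/W
R_total = 0.0118 K/W
Q = ΔT / R_total = 1026 / 0.0118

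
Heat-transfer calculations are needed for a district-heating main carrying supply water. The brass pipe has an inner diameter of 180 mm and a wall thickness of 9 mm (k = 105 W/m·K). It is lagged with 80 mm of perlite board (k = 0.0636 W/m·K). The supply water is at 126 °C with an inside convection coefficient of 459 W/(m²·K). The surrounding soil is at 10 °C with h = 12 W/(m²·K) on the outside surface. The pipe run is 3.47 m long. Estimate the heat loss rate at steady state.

Q ≈ 258 W

Cylindrical conduction, so R = ln(r₂/r₁)/(2πkL) per layer, in series:
R_inner film = 1/(h_i·2πr₁L) = 1/(459×2π×0.09×3.47) = 0.00111 K/W
R_brass pipe wall = ln(99/90)/(2π×105×3.47) = 4.163×10^-5 K/W
R_perlite board = ln(179/99)/(2π×0.0636×3.47) = 0.4271 K/W
R_outer film = 1/(h_o·2πr_oL) = 1/(12×2π×0.179×3.47) = 0.02135 K/W
R_total = 0.4496 K/W
Q = ΔT/R_total = 116/0.4496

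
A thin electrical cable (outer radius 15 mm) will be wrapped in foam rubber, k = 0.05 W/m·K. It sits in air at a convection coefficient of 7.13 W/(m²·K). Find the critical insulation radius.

r_cr ≈ 7.01 mm

For a cylinder r_cr = k/h = 0.05/7.13
r_cr = 7.01 mm; since the bare radius (15 mm) is above r_cr, any added insulation will reduce heat loss.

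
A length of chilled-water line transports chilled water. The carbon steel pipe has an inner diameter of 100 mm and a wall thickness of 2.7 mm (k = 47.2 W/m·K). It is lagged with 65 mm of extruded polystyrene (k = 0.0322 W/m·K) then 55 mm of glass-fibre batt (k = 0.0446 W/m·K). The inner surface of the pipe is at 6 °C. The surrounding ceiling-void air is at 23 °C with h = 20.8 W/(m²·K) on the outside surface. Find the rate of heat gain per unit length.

q′ ≈ 3.16 W/m

Radial resistances (cylindrical: R_cond = ln(r_o/r_i)/(2πkL), R_conv = 1/(h·2πrL)):
R_carbon steel pipe wall = ln(52.7/50)/(2π×47.2×1) = 1.773×10^-4 K/W
R_extruded polystyrene = ln(117.7/52.7)/(2π×0.0322×1) = 3.972 K/W
R_glass-fibre batt = ln(172.7/117.7)/(2π×0.0446×1) = 1.368 K/W
R_outer film = 1/(h_o·2πr_oL) = 1/(20.8×2π×0.1727×1) = 0.04431 K/W
R_total = 5.384 K/W
Q = ΔT/R_total = 17/5.384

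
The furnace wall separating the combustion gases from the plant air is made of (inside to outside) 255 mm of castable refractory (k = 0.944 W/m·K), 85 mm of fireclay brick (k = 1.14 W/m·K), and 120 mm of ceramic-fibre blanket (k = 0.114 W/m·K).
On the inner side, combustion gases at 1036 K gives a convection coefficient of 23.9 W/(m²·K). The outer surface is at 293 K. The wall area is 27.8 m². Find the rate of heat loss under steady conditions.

Treating each layer as a thermal resistance in series:
R_inner film = 1/(h_i·A) = 1/(23.9×27.8) = 0.001505 K/W
R_castable refractory = L/(kA) = 0.255/(0.944×27.8) = 0.009717 K/W
R_fireclay brick = L/(kA) = 0.085/(1.14×27.8) = 0.002682 K/W
R_ceramic-fibre blanket = L/(kA) = 0.12/(0.114×27.8) = 0.03786 K/W
R_total = 0.05177 K/W
Q = ΔT / R_total = 743 / 0.05177

Q ≈ 14400 W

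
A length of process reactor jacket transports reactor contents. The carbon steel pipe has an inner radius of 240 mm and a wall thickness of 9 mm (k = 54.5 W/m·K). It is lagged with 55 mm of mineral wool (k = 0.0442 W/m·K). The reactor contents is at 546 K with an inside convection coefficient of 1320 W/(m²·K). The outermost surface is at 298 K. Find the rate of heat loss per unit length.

For a radial system each layer contributes R = ln(r_out/r_in)/(2πkL); films add R = 1/(hA).
R_inner film = 1/(h_i·2πr₁L) = 1/(1320×2π×0.24×1) = 5.024×10^-4 K/W
R_carbon steel pipe wall = ln(249/240)/(2π×54.5×1) = 1.075×10^-4 K/W
R_mineral wool = ln(304/249)/(2π×0.0442×1) = 0.7186 K/W
R_total = 0.7192 K/W
Q = ΔT/R_total = 248/0.7192

q′ ≈ 345 W/m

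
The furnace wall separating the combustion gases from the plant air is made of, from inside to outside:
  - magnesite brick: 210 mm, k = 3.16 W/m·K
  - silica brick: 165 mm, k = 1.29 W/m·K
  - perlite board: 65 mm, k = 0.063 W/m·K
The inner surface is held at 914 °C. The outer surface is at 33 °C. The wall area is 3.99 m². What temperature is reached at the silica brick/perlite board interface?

T ≈ 774 °C

Model the wall as resistances in series:
R_magnesite brick = L/(kA) = 0.21/(3.16×3.99) = 0.01666 K/W
R_silica brick = L/(kA) = 0.165/(1.29×3.99) = 0.03206 K/W
R_perlite board = L/(kA) = 0.065/(0.063×3.99) = 0.2586 K/W
R_total = 0.3073 K/W;  Q = ΔT/R_total = 881/0.3073 = 2867 W
T_interface = T_inner − Q·ΣR(inner→interface) = 914 − 2870×0.04871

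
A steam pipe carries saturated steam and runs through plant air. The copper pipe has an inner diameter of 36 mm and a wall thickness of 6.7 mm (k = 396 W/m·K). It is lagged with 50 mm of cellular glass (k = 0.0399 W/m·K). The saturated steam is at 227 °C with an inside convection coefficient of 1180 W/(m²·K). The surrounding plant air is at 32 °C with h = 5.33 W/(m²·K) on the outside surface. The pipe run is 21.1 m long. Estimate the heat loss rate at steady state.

Radial resistances (cylindrical: R_cond = ln(r_o/r_i)/(2πkL), R_conv = 1/(h·2πrL)):
R_inner film = 1/(h_i·2πr₁L) = 1/(1180×2π×0.018×21.1) = 3.551×10^-4 K/W
R_copper pipe wall = ln(24.7/18)/(2π×396×21.1) = 6.027×10^-6 K/W
R_cellular glass = ln(74.7/24.7)/(2π×0.0399×21.1) = 0.2092 K/W
R_outer film = 1/(h_o·2πr_oL) = 1/(5.33×2π×0.0747×21.1) = 0.01894 K/W
R_total = 0.2285 K/W
Q = ΔT/R_total = 195/0.2285

Q ≈ 853 W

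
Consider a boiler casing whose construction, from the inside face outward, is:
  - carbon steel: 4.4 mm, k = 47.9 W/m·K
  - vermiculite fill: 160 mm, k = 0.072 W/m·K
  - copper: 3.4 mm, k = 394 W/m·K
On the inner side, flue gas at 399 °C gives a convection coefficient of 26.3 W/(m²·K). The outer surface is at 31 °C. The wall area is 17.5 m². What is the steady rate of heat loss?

Q ≈ 2850 W

Thermal resistances in series:
R_inner film = 1/(h_i·A) = 1/(26.3×17.5) = 0.002173 K/W
R_carbon steel = L/(kA) = 0.0044/(47.9×17.5) = 5.249×10^-6 K/W
R_vermiculite fill = L/(kA) = 0.16/(0.072×17.5) = 0.127 K/W
R_copper = L/(kA) = 0.0034/(394×17.5) = 4.931×10^-7 K/W
R_total = 0.1292 K/W
Q = ΔT / R_total = 368 / 0.1292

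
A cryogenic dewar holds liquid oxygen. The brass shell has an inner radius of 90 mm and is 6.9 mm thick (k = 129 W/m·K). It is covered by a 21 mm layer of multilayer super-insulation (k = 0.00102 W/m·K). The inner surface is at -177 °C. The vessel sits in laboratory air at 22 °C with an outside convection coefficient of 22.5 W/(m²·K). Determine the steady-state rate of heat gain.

Radial (spherical) resistances in series:
R_brass shell = (1/0.09 − 1/0.0969)/(4π×129) = 4.881×10^-4 K/W
R_multilayer super-insulation = (1/0.0969 − 1/0.1179)/(4π×0.00102) = 143.4 K/W
R_outer film = 1/(h·4πr_o²) = 1/(22.5×4π×0.1179²) = 0.2544 K/W
R_total = 143.7 K/W
Q = ΔT/R_total = 199/143.7

Q ≈ 1.39 W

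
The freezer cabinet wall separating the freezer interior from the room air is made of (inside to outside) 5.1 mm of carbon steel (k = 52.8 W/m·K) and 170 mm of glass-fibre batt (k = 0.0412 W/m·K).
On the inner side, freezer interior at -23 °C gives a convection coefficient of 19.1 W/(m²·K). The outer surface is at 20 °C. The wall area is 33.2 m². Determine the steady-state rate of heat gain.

Using the resistance-network approach (series):
R_inner film = 1/(h_i·A) = 1/(19.1×33.2) = 0.001577 K/W
R_carbon steel = L/(kA) = 0.0051/(52.8×33.2) = 2.909×10^-6 K/W
R_glass-fibre batt = L/(kA) = 0.17/(0.0412×33.2) = 0.1243 K/W
R_total = 0.1259 K/W
Q = ΔT / R_total = 43 / 0.1259

Q ≈ 342 W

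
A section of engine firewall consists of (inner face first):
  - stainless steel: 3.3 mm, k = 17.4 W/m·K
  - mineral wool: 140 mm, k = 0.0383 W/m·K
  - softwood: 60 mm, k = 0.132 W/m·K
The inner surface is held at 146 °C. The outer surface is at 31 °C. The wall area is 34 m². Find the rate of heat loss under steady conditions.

Q ≈ 951 W

Thermal resistances in series:
R_stainless steel = L/(kA) = 0.0033/(17.4×34) = 5.578×10^-6 K/W
R_mineral wool = L/(kA) = 0.14/(0.0383×34) = 0.1075 K/W
R_softwood = L/(kA) = 0.06/(0.132×34) = 0.01337 K/W
R_total = 0.1209 K/W
Q = ΔT / R_total = 115 / 0.1209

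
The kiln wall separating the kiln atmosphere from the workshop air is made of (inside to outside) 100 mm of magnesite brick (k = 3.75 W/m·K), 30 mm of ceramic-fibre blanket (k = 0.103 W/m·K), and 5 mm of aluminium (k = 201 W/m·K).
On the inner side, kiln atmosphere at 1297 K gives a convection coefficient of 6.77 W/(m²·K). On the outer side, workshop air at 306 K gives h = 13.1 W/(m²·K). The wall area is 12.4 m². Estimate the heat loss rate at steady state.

Model the wall as resistances in series:
R_inner film = 1/(h_i·A) = 1/(6.77×12.4) = 0.01191 K/W
R_magnesite brick = L/(kA) = 0.1/(3.75×12.4) = 0.002151 K/W
R_ceramic-fibre blanket = L/(kA) = 0.03/(0.103×12.4) = 0.02349 K/W
R_aluminium = L/(kA) = 0.005/(201×12.4) = 2.006×10^-6 K/W
R_outer film = 1/(h_o·A) = 1/(13.1×12.4) = 0.006156 K/W
R_total = 0.04371 K/W
Q = ΔT / R_total = 991 / 0.04371

Q ≈ 22700 W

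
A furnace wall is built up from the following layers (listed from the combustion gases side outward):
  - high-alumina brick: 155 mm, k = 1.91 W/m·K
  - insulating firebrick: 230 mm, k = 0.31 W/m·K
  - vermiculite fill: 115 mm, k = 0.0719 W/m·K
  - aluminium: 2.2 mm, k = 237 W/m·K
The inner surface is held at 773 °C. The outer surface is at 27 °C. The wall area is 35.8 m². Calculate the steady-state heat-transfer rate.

Treating each layer as a thermal resistance in series:
R_high-alumina brick = L/(kA) = 0.155/(1.91×35.8) = 0.002267 K/W
R_insulating firebrick = L/(kA) = 0.23/(0.31×35.8) = 0.02072 K/W
R_vermiculite fill = L/(kA) = 0.115/(0.0719×35.8) = 0.04468 K/W
R_aluminium = L/(kA) = 0.0022/(237×35.8) = 2.593×10^-7 K/W
R_total = 0.06767 K/W
Q = ΔT / R_total = 746 / 0.06767

Q ≈ 11000 W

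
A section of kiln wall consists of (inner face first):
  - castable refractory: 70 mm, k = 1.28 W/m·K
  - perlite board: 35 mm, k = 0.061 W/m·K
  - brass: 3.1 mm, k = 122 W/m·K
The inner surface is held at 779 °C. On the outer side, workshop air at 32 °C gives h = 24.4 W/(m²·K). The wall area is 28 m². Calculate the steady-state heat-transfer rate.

Model the wall as resistances in series:
R_castable refractory = L/(kA) = 0.07/(1.28×28) = 0.001953 K/W
R_perlite board = L/(kA) = 0.035/(0.061×28) = 0.02049 K/W
R_brass = L/(kA) = 0.0031/(122×28) = 9.075×10^-7 K/W
R_outer film = 1/(h_o·A) = 1/(24.4×28) = 0.001464 K/W
R_total = 0.02391 K/W
Q = ΔT / R_total = 747 / 0.02391

Q ≈ 31200 W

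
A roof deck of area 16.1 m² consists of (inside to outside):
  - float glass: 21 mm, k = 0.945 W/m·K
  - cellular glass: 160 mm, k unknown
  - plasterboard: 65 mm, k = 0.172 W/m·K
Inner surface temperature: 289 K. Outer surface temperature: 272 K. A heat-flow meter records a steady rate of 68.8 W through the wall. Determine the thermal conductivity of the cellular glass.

k ≈ 0.0447 W/(m·K)

Treating each layer as a thermal resistance in series:
R_float glass = L/(kA) = 0.021/(0.945×16.1) = 0.00138 K/W
R_plasterboard = L/(kA) = 0.065/(0.172×16.1) = 0.02347 K/W
Sum of known resistances R_other = 0.02485 K/W
Total R = ΔT/Q = 17/68.8 = 0.2471 K/W
R_cellular glass = R_total − R_other = 0.2222 K/W
k = L/(R·A) = 0.16/(0.2222×16.1)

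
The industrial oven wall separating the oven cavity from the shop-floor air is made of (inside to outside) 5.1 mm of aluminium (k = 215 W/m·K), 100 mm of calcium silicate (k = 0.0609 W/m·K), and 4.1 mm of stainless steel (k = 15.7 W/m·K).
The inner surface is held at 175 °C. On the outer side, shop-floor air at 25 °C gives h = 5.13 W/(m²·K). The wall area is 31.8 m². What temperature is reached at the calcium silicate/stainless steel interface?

Using the resistance-network approach (series):
R_aluminium = L/(kA) = 0.0051/(215×31.8) = 7.459×10^-7 K/W
R_calcium silicate = L/(kA) = 0.1/(0.0609×31.8) = 0.05164 K/W
R_stainless steel = L/(kA) = 0.0041/(15.7×31.8) = 8.212×10^-6 K/W
R_outer film = 1/(h_o·A) = 1/(5.13×31.8) = 0.00613 K/W
R_total = 0.05778 K/W;  Q = ΔT/R_total = 150/0.05778 = 2596 W
T_interface = T_inner − Q·ΣR(inner→interface) = 175 − 2600×0.05164

T ≈ 40.9 °C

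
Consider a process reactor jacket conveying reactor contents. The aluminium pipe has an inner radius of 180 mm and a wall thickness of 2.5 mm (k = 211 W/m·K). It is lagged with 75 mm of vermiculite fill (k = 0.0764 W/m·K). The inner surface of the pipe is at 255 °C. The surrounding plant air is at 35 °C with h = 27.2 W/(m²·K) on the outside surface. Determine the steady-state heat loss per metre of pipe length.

Treating each annulus and film as a series resistance:
R_aluminium pipe wall = ln(182.5/180)/(2π×211×1) = 1.04×10^-5 K/W
R_vermiculite fill = ln(257.5/182.5)/(2π×0.0764×1) = 0.7172 K/W
R_outer film = 1/(h_o·2πr_oL) = 1/(27.2×2π×0.2575×1) = 0.02272 K/W
R_total = 0.7399 K/W
Q = ΔT/R_total = 220/0.7399

q′ ≈ 297 W/m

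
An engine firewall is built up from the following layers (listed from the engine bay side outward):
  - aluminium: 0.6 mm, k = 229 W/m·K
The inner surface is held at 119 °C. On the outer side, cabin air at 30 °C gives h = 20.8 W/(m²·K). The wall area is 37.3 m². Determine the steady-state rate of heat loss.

Using the resistance-network approach (series):
R_aluminium = L/(kA) = 0.0006/(229×37.3) = 7.024×10^-8 K/W
R_outer film = 1/(h_o·A) = 1/(20.8×37.3) = 0.001289 K/W
R_total = 0.001289 K/W
Q = ΔT / R_total = 89 / 0.001289

Q ≈ 69000 W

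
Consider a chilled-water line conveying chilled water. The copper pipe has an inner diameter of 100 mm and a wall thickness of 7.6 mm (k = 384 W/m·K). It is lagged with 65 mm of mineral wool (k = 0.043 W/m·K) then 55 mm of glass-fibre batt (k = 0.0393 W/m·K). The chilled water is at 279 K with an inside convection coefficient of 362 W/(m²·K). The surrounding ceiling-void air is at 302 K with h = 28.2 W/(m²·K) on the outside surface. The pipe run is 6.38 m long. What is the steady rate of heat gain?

Treating each annulus and film as a series resistance:
R_inner film = 1/(h_i·2πr₁L) = 1/(362×2π×0.05×6.38) = 0.001378 K/W
R_copper pipe wall = ln(57.6/50)/(2π×384×6.38) = 9.192×10^-6 K/W
R_mineral wool = ln(122.6/57.6)/(2π×0.043×6.38) = 0.4382 K/W
R_glass-fibre batt = ln(177.6/122.6)/(2π×0.0393×6.38) = 0.2352 K/W
R_outer film = 1/(h_o·2πr_oL) = 1/(28.2×2π×0.1776×6.38) = 0.004981 K/W
R_total = 0.6799 K/W
Q = ΔT/R_total = 23/0.6799

Q ≈ 33.8 W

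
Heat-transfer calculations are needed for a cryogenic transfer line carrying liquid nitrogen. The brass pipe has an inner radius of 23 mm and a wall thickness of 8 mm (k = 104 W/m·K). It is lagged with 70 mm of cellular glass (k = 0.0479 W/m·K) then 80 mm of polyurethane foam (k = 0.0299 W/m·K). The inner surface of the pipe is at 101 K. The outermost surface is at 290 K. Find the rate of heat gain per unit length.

Radial resistances (cylindrical: R_cond = ln(r_o/r_i)/(2πkL), R_conv = 1/(h·2πrL)):
R_brass pipe wall = ln(31/23)/(2π×104×1) = 4.568×10^-4 K/W
R_cellular glass = ln(101/31)/(2π×0.0479×1) = 3.924 K/W
R_polyurethane foam = ln(181/101)/(2π×0.0299×1) = 3.105 K/W
R_total = 7.03 K/W
Q = ΔT/R_total = 189/7.03

q′ ≈ 26.9 W/m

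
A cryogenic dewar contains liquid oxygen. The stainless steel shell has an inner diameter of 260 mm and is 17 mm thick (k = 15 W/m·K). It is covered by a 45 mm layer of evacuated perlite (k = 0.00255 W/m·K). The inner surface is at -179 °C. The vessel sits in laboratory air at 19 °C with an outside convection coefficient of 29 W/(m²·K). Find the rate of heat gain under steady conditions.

Spherical conduction: R = (1/r_in − 1/r_out)/(4πk) per layer; series-sum.
R_stainless steel shell = (1/0.13 − 1/0.147)/(4π×15) = 0.004719 K/W
R_evacuated perlite = (1/0.147 − 1/0.192)/(4π×0.00255) = 49.76 K/W
R_outer film = 1/(h·4πr_o²) = 1/(29×4π×0.192²) = 0.07444 K/W
R_total = 49.83 K/W
Q = ΔT/R_total = 198/49.83

Q ≈ 3.97 W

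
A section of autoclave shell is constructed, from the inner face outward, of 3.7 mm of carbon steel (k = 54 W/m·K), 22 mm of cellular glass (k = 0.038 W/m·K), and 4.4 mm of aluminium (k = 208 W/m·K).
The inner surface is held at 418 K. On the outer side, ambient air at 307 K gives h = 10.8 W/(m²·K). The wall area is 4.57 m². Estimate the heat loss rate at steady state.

Q ≈ 755 W

Using the resistance-network approach (series):
R_carbon steel = L/(kA) = 0.0037/(54×4.57) = 1.499×10^-5 K/W
R_cellular glass = L/(kA) = 0.022/(0.038×4.57) = 0.1267 K/W
R_aluminium = L/(kA) = 0.0044/(208×4.57) = 4.629×10^-6 K/W
R_outer film = 1/(h_o·A) = 1/(10.8×4.57) = 0.02026 K/W
R_total = 0.147 K/W
Q = ΔT / R_total = 111 / 0.147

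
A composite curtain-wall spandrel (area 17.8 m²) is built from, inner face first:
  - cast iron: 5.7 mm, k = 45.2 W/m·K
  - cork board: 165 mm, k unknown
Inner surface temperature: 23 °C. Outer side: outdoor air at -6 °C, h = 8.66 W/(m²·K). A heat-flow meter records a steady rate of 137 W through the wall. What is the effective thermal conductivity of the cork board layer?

k ≈ 0.0452 W/(m·K)

Model the wall as resistances in series:
R_cast iron = L/(kA) = 0.0057/(45.2×17.8) = 7.085×10^-6 K/W
R_outer film = 1/(h_o·A) = 1/(8.66×17.8) = 0.006487 K/W
Sum of known resistances R_other = 0.006494 K/W
Total R = ΔT/Q = 29/137 = 0.2117 K/W
R_cork board = R_total − R_other = 0.2052 K/W
k = L/(R·A) = 0.165/(0.2052×17.8)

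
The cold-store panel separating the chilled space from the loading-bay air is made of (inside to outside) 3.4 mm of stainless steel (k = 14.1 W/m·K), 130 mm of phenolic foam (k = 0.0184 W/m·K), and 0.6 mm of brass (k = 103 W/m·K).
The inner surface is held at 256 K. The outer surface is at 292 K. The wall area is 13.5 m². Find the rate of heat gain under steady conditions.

Using the resistance-network approach (series):
R_stainless steel = L/(kA) = 0.0034/(14.1×13.5) = 1.786×10^-5 K/W
R_phenolic foam = L/(kA) = 0.13/(0.0184×13.5) = 0.5233 K/W
R_brass = L/(kA) = 0.0006/(103×13.5) = 4.315×10^-7 K/W
R_total = 0.5234 K/W
Q = ΔT / R_total = 36 / 0.5234

Q ≈ 68.8 W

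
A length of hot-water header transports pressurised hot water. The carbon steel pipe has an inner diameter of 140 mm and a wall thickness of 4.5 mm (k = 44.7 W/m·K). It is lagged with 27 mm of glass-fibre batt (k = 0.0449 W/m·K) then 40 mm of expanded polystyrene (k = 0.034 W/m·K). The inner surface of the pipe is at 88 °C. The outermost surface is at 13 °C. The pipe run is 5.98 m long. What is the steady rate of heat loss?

Q ≈ 169 W

Treating each annulus and film as a series resistance:
R_carbon steel pipe wall = ln(74.5/70)/(2π×44.7×5.98) = 3.71×10^-5 K/W
R_glass-fibre batt = ln(101.5/74.5)/(2π×0.0449×5.98) = 0.1833 K/W
R_expanded polystyrene = ln(141.5/101.5)/(2π×0.034×5.98) = 0.2601 K/W
R_total = 0.4434 K/W
Q = ΔT/R_total = 75/0.4434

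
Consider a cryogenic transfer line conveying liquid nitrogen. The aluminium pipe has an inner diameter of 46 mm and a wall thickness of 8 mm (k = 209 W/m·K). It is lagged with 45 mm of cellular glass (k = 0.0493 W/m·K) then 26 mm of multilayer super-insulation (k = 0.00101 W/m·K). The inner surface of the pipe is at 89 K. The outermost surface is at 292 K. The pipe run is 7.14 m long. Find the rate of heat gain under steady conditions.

Q ≈ 29.4 W

For a radial system each layer contributes R = ln(r_out/r_in)/(2πkL); films add R = 1/(hA).
R_aluminium pipe wall = ln(31/23)/(2π×209×7.14) = 3.184×10^-5 K/W
R_cellular glass = ln(76/31)/(2π×0.0493×7.14) = 0.4055 K/W
R_multilayer super-insulation = ln(102/76)/(2π×0.00101×7.14) = 6.494 K/W
R_total = 6.899 K/W
Q = ΔT/R_total = 203/6.899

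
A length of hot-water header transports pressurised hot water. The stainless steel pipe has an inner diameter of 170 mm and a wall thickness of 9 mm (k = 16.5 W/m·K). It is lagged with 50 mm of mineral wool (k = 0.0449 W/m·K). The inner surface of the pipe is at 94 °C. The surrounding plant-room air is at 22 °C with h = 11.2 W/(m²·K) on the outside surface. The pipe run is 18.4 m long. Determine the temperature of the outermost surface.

Cylindrical conduction, so R = ln(r₂/r₁)/(2πkL) per layer, in series:
R_stainless steel pipe wall = ln(94/85)/(2π×16.5×18.4) = 5.276×10^-5 K/W
R_mineral wool = ln(144/94)/(2π×0.0449×18.4) = 0.08217 K/W
R_outer film = 1/(h_o·2πr_oL) = 1/(11.2×2π×0.144×18.4) = 0.005363 K/W
R_total = 0.08758 K/W
Q = ΔT/R_total = 72/0.08758
Q = 822 W
T_interface = T_inner − Q·ΣR(inner→interface) = 94 − 822×0.08222

T ≈ 26.4 °C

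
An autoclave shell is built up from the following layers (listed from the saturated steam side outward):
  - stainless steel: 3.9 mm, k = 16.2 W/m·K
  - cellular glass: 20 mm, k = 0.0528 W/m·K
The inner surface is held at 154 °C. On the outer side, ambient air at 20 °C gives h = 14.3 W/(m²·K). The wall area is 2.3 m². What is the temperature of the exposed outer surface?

Thermal resistances in series:
R_stainless steel = L/(kA) = 0.0039/(16.2×2.3) = 1.047×10^-4 K/W
R_cellular glass = L/(kA) = 0.02/(0.0528×2.3) = 0.1647 K/W
R_outer film = 1/(h_o·A) = 1/(14.3×2.3) = 0.0304 K/W
R_total = 0.1952 K/W;  Q = ΔT/R_total = 134/0.1952 = 686.5 W
T_interface = T_inner − Q·ΣR(inner→interface) = 154 − 686×0.1648

T ≈ 40.9 °C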